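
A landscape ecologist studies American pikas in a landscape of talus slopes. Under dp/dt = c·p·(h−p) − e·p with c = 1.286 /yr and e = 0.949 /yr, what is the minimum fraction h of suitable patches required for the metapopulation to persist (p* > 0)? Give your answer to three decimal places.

p* = h − e/c is positive only when h > e/c.
h_min = e/c = 0.949/1.286 = 0.7379.

0.738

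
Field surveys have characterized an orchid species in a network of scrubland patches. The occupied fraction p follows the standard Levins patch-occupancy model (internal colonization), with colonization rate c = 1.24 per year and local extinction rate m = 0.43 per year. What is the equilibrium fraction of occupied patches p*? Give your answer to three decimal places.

At equilibrium, colonization balances extinction: c·p*·(1−p*) = m·p*.
So p* = 1 − m/c = 1 − 0.43/1.24 = 1 − 0.3468 = 0.6532.

0.653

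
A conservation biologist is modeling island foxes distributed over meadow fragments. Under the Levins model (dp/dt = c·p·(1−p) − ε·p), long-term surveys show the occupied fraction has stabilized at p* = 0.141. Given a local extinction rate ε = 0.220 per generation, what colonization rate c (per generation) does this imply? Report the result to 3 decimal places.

0.256

At equilibrium c(1−p*) = ε, so c = ε/(1−p*).
c = 0.220/(1 − 0.141) = 0.220/0.8590 = 0.2561.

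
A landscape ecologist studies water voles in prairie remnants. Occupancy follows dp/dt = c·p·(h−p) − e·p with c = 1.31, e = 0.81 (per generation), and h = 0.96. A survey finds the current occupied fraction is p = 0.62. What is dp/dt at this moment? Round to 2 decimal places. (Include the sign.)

-0.23

Colonization term: c·p·(h−p) = 1.31×0.62×0.3400 = 0.27615.
Extinction term: e·p = 0.50220.
dp/dt = 0.27615 − 0.50220 = -0.22605.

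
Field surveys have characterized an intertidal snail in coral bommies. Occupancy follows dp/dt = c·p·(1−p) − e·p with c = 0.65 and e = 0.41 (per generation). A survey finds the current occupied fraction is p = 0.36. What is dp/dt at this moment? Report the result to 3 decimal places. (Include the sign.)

0.002

Colonization term: c·p·(1−p) = 0.65×0.36×0.6400 = 0.14976.
Extinction term: e·p = 0.14760.
dp/dt = 0.14976 − 0.14760 = 0.00216.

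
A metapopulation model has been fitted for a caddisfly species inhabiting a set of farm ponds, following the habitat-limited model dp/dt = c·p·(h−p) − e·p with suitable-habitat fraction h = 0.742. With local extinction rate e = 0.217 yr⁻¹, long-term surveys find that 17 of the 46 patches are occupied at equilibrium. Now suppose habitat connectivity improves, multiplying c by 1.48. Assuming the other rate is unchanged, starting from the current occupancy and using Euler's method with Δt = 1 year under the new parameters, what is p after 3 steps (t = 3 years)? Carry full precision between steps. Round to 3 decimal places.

0.457

Observed p* = 17/46 = 0.36957.
Balance c(h−p*) = e gives c = e/(0.742 − 0.36957) = 0.217/0.37243 = 0.58265.
Starting from p₀ = 0.36957; update p ← p + (dp/dt)·Δt with the new parameters.
step 1: Δp = +0.03849, p = 0.40806
step 2: Δp = +0.02896, p = 0.43702
step 3: Δp = +0.02010, p = 0.45712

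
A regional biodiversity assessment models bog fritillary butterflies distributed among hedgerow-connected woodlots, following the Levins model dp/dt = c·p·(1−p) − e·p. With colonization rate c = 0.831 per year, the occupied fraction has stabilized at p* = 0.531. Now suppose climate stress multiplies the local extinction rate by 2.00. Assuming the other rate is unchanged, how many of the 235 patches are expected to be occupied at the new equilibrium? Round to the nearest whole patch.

Balance c(1−p*) = e gives e = 0.831×(1 − 0.53100) = 0.38974.
New p* = 1 − e/c = 1 − 0.77948/0.83100 = 0.06200.
Expected occupied = 235 × 0.06200 = 14.57 ≈ 15.

15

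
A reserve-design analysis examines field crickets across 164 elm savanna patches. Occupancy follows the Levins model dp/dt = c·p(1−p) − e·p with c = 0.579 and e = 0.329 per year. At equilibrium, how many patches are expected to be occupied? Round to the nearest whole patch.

p* = 1 − e/c = 1 − 0.329/0.579 = 0.4318.
Expected occupied patches = N × p* = 164 × 0.4318 = 70.81 ≈ 71.

71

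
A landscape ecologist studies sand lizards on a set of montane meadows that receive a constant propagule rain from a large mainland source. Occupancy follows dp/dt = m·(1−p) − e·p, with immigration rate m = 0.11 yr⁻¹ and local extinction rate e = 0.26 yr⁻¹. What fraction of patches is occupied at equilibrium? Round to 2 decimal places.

Setting dp/dt = 0: m − m·p* = e·p*, so m = (m+e)·p*.
p* = m/(m+e) = 0.11/(0.11+0.26) = 0.11/0.3700 = 0.2973.

0.30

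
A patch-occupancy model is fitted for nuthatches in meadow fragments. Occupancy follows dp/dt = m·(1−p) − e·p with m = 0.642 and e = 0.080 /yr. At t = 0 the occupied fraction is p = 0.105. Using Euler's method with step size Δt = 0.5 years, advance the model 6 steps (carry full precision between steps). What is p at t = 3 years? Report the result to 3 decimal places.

Update rule: p ← p + [m·(1−p) − e·p]·Δt with Δt = 0.5.
p: 0.10500 → 0.38810  (Δp = +0.28310)
p: 0.38810 → 0.56899  (Δp = +0.18090)
p: 0.56899 → 0.68459  (Δp = +0.11559)
p: 0.68459 → 0.75845  (Δp = +0.07386)
p: 0.75845 → 0.80565  (Δp = +0.04720)
p: 0.80565 → 0.83581  (Δp = +0.03016)

0.836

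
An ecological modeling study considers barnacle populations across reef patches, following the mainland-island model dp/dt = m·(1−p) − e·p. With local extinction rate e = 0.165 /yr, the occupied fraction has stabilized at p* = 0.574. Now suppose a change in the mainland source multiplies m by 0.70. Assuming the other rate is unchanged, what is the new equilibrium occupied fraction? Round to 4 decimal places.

Balance m(1−p*) = e·p* gives m = e·p*/(1−p*) = 0.165×0.57400/0.42600 = 0.22232.
New p* = m/(m+e) = 0.15562/(0.15562+0.16500) = 0.48537.

0.4854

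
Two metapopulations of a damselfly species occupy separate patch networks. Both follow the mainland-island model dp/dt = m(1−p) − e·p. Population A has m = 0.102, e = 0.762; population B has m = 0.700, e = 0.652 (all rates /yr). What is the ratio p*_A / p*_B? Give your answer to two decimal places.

A: p*_A = m/(m+e) = 0.102/0.8640 = 0.1181.
B: p*_B = 0.700/1.3520 = 0.5178.
p*_A / p*_B = 0.1181/0.5178 = 0.2280.

0.23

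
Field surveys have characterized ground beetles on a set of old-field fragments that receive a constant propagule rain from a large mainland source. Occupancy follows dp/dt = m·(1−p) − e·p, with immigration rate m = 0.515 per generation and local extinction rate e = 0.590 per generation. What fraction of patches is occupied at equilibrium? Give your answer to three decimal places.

At equilibrium the propagule rain into empty patches balances local extinction: m(1−p*) = e·p*.
p* = m/(m+e) = 0.515/(0.515+0.590) = 0.515/1.1050 = 0.4661.

0.466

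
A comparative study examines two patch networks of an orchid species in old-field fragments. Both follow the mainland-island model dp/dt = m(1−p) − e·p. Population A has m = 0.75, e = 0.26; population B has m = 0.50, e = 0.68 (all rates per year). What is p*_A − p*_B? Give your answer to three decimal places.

A: p*_A = m/(m+e) = 0.75/1.0100 = 0.7426.
B: p*_B = 0.50/1.1800 = 0.4237.
p*_A − p*_B = 0.7426 − 0.4237 = 0.3188.

0.319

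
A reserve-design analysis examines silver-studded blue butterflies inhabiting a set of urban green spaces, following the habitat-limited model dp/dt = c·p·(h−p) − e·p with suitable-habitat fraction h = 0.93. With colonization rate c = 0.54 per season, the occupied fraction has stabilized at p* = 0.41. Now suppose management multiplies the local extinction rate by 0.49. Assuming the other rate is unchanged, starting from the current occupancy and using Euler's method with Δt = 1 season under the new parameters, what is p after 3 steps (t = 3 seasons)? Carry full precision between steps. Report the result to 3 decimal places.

0.564

Balance c(h−p*) = e gives e = 0.54×(0.93 − 0.41000) = 0.28080.
Starting from p₀ = 0.41000; update p ← p + (dp/dt)·Δt with the new parameters.
step 1: Δp = +0.05872, p = 0.46872
step 2: Δp = +0.05226, p = 0.52098
step 3: Δp = +0.04339, p = 0.56436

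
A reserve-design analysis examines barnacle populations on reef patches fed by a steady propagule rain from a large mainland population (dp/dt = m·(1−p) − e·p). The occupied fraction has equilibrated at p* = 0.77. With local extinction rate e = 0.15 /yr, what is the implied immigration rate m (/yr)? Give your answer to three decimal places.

0.502

At equilibrium m(1−p*) = e·p*, so m = e·p*/(1−p*).
m = 0.15 × 0.77 / 0.2300 = 0.1155/0.2300 = 0.5022.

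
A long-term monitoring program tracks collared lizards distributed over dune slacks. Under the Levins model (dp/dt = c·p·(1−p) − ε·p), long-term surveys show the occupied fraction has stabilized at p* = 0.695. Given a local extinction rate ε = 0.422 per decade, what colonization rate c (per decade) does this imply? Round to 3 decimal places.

At equilibrium c(1−p*) = ε, so c = ε/(1−p*).
c = 0.422/(1 − 0.695) = 0.422/0.3050 = 1.3836.

1.384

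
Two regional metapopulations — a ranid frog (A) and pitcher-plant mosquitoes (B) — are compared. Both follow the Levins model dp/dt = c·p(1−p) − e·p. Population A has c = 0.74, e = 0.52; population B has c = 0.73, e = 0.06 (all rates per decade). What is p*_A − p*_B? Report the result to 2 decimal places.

A: p*_A = 1 − 0.52/0.74 = 0.2973.
B: p*_B = 1 − 0.06/0.73 = 0.9178.
p*_A − p*_B = 0.2973 − 0.9178 = -0.6205.

-0.62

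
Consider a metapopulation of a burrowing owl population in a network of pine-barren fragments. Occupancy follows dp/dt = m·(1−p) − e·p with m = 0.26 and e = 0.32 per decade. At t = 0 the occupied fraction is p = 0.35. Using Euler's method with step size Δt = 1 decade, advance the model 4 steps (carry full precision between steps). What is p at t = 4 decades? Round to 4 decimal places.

Update rule: p ← p + [m·(1−p) − e·p]·Δt with Δt = 1.
  1  |  dp/dt·Δt = +0.057000  |  p_1 = 0.407000
  2  |  dp/dt·Δt = +0.023940  |  p_2 = 0.430940
  3  |  dp/dt·Δt = +0.010055  |  p_3 = 0.440995
  4  |  dp/dt·Δt = +0.004223  |  p_4 = 0.445218

0.4452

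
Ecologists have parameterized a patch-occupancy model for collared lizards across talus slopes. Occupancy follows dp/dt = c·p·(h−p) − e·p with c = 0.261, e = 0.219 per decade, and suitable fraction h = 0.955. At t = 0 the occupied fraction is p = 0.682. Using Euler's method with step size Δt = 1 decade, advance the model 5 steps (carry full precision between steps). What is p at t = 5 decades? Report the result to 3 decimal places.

Update rule: p ← p + [c·p·(h−p) − e·p]·Δt with Δt = 1.
t = 1: p = 0.68200 + (-0.10076) = 0.58124
t = 2: p = 0.58124 + (-0.07059) = 0.51065
t = 3: p = 0.51065 + (-0.05261) = 0.45804
t = 4: p = 0.45804 + (-0.04090) = 0.41714
t = 5: p = 0.41714 + (-0.03279) = 0.38434

0.384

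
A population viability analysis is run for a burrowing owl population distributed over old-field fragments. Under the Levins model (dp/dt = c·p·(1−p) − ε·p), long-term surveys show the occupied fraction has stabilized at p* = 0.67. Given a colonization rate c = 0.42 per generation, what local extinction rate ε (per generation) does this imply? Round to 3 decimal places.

At equilibrium c(1−p*) = ε.
ε = 0.42 × (1 − 0.67) = 0.42 × 0.3300 = 0.1386.

0.139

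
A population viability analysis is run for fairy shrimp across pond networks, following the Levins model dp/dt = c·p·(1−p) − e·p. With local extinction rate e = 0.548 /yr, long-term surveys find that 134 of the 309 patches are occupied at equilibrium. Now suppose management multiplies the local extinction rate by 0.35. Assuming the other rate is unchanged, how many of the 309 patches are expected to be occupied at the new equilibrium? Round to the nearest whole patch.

248

Observed p* = 134/309 = 0.43366.
Balance c(1−p*) = e gives c = e/(1 − 0.43366) = 0.548/0.56634 = 0.96762.
New p* = 1 − e/c = 1 − 0.19180/0.96762 = 0.80178.
Expected occupied = 309 × 0.80178 = 247.75 ≈ 248.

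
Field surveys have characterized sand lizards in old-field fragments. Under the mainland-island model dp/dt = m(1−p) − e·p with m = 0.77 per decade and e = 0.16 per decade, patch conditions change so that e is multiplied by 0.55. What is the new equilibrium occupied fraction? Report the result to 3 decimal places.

Before: p* = 0.77/(0.77+0.16) = 0.8280.
After: m = 0.77, e = 0.088; p* = 0.77/0.8580 = 0.8974.

0.897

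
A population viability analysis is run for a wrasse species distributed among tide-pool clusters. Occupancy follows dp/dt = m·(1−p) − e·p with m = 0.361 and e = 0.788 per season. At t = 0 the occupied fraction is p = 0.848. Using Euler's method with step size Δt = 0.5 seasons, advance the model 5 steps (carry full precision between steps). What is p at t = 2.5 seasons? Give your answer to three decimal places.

Update rule: p ← p + [m·(1−p) − e·p]·Δt with Δt = 0.5.
t = 0.5: p = 0.84800 + (-0.30668) = 0.54132
t = 1: p = 0.54132 + (-0.13049) = 0.41083
t = 1.5: p = 0.41083 + (-0.05552) = 0.35531
t = 2: p = 0.35531 + (-0.02363) = 0.33168
t = 2.5: p = 0.33168 + (-0.01005) = 0.32163

0.322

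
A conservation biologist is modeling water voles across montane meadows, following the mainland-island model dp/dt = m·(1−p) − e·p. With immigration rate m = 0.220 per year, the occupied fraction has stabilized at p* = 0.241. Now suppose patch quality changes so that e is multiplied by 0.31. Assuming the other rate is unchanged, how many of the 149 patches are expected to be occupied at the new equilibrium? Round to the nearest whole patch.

75

Balance m(1−p*) = e·p* gives e = m(1−p*)/p* = 0.220×0.75900/0.24100 = 0.69286.
New p* = m/(m+e) = 0.22000/(0.22000+0.21479) = 0.50599.
Expected occupied = 149 × 0.50599 = 75.39 ≈ 75.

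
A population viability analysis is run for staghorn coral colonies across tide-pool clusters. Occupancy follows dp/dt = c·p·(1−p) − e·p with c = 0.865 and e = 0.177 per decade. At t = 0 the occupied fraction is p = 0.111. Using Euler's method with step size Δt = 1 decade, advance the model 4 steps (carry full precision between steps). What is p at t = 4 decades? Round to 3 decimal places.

Update rule: p ← p + [c·p·(1−p) − e·p]·Δt with Δt = 1.
  1  |  dp/dt·Δt = +0.065710  |  p_1 = 0.176710
  2  |  dp/dt·Δt = +0.094566  |  p_2 = 0.271276
  3  |  dp/dt·Δt = +0.122982  |  p_3 = 0.394258
  4  |  dp/dt·Δt = +0.136794  |  p_4 = 0.531053

0.531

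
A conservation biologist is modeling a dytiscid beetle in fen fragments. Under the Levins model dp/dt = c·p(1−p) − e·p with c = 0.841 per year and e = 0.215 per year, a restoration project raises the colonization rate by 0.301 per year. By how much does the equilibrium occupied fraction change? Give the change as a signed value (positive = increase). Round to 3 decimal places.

0.067

Before: p* = 1 − 0.215/0.841 = 0.7444.
After the change, c = 1.142, e = 0.215, so p* = 1 − 0.215/1.142 = 0.8117.
Δp* = 0.8117 − 0.7444 = +0.0674.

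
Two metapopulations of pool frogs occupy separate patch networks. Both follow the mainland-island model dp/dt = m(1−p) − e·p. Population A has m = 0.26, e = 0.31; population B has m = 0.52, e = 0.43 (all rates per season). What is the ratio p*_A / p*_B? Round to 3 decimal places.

0.833

A: p*_A = m/(m+e) = 0.26/0.5700 = 0.4561.
B: p*_B = 0.52/0.9500 = 0.5474.
p*_A / p*_B = 0.4561/0.5474 = 0.8333.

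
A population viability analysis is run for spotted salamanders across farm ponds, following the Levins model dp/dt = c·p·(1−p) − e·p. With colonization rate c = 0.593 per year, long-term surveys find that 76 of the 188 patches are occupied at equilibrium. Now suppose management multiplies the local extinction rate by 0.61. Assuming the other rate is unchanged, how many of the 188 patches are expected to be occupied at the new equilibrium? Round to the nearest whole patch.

120

Observed p* = 76/188 = 0.40426.
Balance c(1−p*) = e gives e = 0.593×(1 − 0.40426) = 0.35327.
New p* = 1 − e/c = 1 − 0.21549/0.59300 = 0.63661.
Expected occupied = 188 × 0.63661 = 119.68 ≈ 120.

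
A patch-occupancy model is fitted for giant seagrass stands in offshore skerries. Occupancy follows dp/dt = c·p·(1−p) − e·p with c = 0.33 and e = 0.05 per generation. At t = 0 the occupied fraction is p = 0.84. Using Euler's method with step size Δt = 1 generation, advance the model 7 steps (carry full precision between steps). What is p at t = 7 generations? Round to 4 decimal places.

0.8476

Update rule: p ← p + [c·p·(1−p) − e·p]·Δt with Δt = 1.
step 1: Δp = +0.00235, p = 0.84235
step 2: Δp = +0.00170, p = 0.84406
step 3: Δp = +0.00123, p = 0.84529
step 4: Δp = +0.00089, p = 0.84618
step 5: Δp = +0.00064, p = 0.84682
step 6: Δp = +0.00046, p = 0.84729
step 7: Δp = +0.00033, p = 0.84762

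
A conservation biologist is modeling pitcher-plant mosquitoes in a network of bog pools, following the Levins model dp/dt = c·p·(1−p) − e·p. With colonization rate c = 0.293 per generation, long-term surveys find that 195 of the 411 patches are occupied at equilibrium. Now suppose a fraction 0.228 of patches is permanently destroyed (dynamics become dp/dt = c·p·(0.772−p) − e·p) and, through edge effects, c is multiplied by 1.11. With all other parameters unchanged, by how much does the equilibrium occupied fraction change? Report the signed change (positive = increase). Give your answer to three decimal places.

-0.176

Observed p* = 195/411 = 0.47445.
Balance c(1−p*) = e gives e = 0.293×(1 − 0.47445) = 0.15399.
New p* = 0.772 − e/c = 0.772 − 0.15399/0.32523 = 0.29852.
Δp* = 0.29852 − 0.47445 = -0.17593.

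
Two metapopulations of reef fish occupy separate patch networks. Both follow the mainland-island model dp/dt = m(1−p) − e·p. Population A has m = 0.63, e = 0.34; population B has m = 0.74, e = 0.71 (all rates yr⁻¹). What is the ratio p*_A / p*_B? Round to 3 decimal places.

1.273

A: p*_A = m/(m+e) = 0.63/0.9700 = 0.6495.
B: p*_B = 0.74/1.4500 = 0.5103.
p*_A / p*_B = 0.6495/0.5103 = 1.2726.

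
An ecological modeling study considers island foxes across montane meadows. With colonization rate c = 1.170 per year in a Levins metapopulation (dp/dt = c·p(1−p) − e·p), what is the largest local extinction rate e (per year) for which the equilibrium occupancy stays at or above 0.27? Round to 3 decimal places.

1 − e/c ≥ 0.27 ⇒ e ≤ c(1 − 0.27) = 1.170 × 0.7300.
e_max = 0.8541.

0.854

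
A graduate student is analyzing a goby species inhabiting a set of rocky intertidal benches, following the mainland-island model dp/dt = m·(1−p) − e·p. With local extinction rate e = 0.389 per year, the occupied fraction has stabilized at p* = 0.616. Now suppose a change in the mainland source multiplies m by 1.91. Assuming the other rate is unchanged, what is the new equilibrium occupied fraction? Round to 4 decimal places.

Balance m(1−p*) = e·p* gives m = e·p*/(1−p*) = 0.389×0.61600/0.38400 = 0.62402.
New p* = m/(m+e) = 1.19188/(1.19188+0.38900) = 0.75393.

0.7539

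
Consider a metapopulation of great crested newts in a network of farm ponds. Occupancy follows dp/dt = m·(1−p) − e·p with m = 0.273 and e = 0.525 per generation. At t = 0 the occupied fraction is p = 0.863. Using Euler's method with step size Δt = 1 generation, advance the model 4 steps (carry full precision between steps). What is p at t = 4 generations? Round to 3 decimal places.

0.343

Update rule: p ← p + [m·(1−p) − e·p]·Δt with Δt = 1.
  1  |  dp/dt·Δt = -0.415674  |  p_1 = 0.447326
  2  |  dp/dt·Δt = -0.083966  |  p_2 = 0.363360
  3  |  dp/dt·Δt = -0.016961  |  p_3 = 0.346399
  4  |  dp/dt·Δt = -0.003426  |  p_4 = 0.342973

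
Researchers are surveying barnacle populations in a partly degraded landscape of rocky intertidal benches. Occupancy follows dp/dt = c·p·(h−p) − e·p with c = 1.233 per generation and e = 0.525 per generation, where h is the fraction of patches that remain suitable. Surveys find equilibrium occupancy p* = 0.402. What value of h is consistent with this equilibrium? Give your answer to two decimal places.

At equilibrium c(h−p*) = e, so h = p* + e/c.
h = 0.402 + 0.525/1.233 = 0.402 + 0.4258 = 0.8278.

0.83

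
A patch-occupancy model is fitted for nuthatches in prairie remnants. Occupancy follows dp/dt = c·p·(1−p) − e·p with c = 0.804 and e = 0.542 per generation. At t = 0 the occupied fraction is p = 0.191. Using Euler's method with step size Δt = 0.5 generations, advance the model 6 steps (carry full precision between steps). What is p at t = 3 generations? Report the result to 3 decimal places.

Update rule: p ← p + [c·p·(1−p) − e·p]·Δt with Δt = 0.5.
  1  |  dp/dt·Δt = +0.010356  |  p_1 = 0.201356
  2  |  dp/dt·Δt = +0.010079  |  p_2 = 0.211435
  3  |  dp/dt·Δt = +0.009727  |  p_3 = 0.221161
  4  |  dp/dt·Δt = +0.009309  |  p_4 = 0.230471
  5  |  dp/dt·Δt = +0.008839  |  p_5 = 0.239309
  6  |  dp/dt·Δt = +0.008327  |  p_6 = 0.247637

0.248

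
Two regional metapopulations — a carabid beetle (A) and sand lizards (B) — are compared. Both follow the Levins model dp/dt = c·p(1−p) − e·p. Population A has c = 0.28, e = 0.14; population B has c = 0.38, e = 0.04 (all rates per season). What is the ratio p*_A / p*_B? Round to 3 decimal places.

A: p*_A = 1 − 0.14/0.28 = 0.5000.
B: p*_B = 1 − 0.04/0.38 = 0.8947.
p*_A / p*_B = 0.5000/0.8947 = 0.5588.

0.559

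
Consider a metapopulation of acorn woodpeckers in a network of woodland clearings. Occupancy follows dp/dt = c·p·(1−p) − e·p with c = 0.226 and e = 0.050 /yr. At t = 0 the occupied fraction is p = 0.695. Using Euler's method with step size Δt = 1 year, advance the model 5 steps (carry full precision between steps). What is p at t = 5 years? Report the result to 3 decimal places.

0.744

Update rule: p ← p + [c·p·(1−p) − e·p]·Δt with Δt = 1.
t = 1: p = 0.69500 + (+0.01316) = 0.70816
t = 2: p = 0.70816 + (+0.01130) = 0.71946
t = 3: p = 0.71946 + (+0.00964) = 0.72910
t = 4: p = 0.72910 + (+0.00818) = 0.73728
t = 5: p = 0.73728 + (+0.00691) = 0.74419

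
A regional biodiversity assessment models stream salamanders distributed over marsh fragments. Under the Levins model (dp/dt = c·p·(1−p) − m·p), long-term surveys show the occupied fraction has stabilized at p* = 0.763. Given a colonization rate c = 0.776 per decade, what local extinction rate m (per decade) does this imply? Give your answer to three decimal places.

0.184

At equilibrium c(1−p*) = m.
m = 0.776 × (1 − 0.763) = 0.776 × 0.2370 = 0.1839.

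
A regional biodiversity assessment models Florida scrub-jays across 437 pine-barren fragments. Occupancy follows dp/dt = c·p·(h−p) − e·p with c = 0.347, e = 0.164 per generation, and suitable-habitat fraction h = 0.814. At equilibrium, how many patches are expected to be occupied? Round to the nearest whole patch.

149

p* = h − e/c = 0.814 − 0.4726 = 0.3414.
Expected occupied patches = N × p* = 437 × 0.3414 = 149.18 ≈ 149.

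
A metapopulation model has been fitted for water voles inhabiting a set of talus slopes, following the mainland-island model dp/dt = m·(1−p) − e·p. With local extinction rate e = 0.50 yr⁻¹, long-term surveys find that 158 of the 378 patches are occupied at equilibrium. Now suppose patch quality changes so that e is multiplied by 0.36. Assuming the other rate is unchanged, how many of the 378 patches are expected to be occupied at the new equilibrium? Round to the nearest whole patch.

Observed p* = 158/378 = 0.41799.
Balance m(1−p*) = e·p* gives m = e·p*/(1−p*) = 0.50×0.41799/0.58201 = 0.35909.
New p* = m/(m+e) = 0.35909/(0.35909+0.18000) = 0.66610.
Expected occupied = 378 × 0.66610 = 251.79 ≈ 252.

252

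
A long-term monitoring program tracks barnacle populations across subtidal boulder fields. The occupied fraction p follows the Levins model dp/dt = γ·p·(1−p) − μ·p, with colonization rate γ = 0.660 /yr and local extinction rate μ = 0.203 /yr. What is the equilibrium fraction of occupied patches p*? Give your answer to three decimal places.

Setting dp/dt = 0 and dividing through by p* gives γ·(1−p*) = μ.
So p* = 1 − μ/γ = 1 − 0.203/0.660 = 1 − 0.3076 = 0.6924.

0.692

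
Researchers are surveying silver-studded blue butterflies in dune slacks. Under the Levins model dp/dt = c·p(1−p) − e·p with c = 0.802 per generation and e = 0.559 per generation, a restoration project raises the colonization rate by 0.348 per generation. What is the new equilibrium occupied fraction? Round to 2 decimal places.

0.51

Before: p* = 1 − 0.559/0.802 = 0.3030.
After the change, c = 1.15, e = 0.559, so p* = 1 − 0.559/1.15 = 0.5139.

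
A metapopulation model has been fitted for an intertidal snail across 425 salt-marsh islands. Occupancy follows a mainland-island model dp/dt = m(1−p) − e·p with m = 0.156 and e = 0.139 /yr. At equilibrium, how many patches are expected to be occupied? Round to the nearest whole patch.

225

p* = m/(m+e) = 0.156/0.2950 = 0.5288.
Expected occupied patches = N × p* = 425 × 0.5288 = 224.75 ≈ 225.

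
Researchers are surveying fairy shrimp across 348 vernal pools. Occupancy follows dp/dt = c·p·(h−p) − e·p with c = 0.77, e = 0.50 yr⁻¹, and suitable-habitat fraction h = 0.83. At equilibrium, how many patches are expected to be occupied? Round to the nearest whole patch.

63

p* = h − e/c = 0.83 − 0.6494 = 0.1806.
Expected occupied patches = N × p* = 348 × 0.1806 = 62.87 ≈ 63.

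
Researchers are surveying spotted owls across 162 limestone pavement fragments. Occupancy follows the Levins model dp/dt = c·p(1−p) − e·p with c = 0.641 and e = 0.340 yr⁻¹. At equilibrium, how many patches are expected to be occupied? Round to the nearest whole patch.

p* = 1 − e/c = 1 − 0.340/0.641 = 0.4696.
Expected occupied patches = N × p* = 162 × 0.4696 = 76.07 ≈ 76.

76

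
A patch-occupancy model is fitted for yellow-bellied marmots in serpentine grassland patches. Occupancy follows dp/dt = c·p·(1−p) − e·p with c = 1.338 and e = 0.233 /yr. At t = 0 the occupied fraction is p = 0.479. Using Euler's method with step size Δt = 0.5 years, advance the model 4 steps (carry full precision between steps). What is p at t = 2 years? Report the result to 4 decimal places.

Update rule: p ← p + [c·p·(1−p) − e·p]·Δt with Δt = 0.5.
step 1: Δp = +0.11115, p = 0.59015
step 2: Δp = +0.09306, p = 0.68321
step 3: Δp = +0.06520, p = 0.74841
step 4: Δp = +0.03878, p = 0.78719

0.7872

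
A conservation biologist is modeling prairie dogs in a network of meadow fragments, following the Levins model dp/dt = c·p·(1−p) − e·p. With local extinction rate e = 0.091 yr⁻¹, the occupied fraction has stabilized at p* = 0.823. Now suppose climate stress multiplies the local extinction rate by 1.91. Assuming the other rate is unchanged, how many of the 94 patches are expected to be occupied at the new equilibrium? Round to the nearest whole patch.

Balance c(1−p*) = e gives c = e/(1 − 0.82300) = 0.091/0.17700 = 0.51412.
New p* = 1 − e/c = 1 − 0.17381/0.51412 = 0.66193.
Expected occupied = 94 × 0.66193 = 62.22 ≈ 62.

62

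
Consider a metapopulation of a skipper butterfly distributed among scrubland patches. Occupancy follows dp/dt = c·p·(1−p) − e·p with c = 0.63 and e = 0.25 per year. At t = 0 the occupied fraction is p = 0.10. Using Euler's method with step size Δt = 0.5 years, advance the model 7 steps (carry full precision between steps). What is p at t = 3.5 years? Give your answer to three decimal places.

0.251

Update rule: p ← p + [c·p·(1−p) − e·p]·Δt with Δt = 0.5.
p: 0.10000 → 0.11585  (Δp = +0.01585)
p: 0.11585 → 0.13363  (Δp = +0.01778)
p: 0.13363 → 0.15340  (Δp = +0.01977)
p: 0.15340 → 0.17513  (Δp = +0.02173)
p: 0.17513 → 0.19875  (Δp = +0.02361)
p: 0.19875 → 0.22407  (Δp = +0.02532)
p: 0.22407 → 0.25082  (Δp = +0.02676)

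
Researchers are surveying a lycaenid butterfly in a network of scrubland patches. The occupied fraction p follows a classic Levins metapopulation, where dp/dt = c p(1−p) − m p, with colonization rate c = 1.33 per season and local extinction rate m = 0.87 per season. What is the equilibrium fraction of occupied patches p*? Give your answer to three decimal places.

0.346

Setting dp/dt = 0 and dividing through by p* gives c·(1−p*) = m.
So p* = 1 − m/c = 1 − 0.87/1.33 = 1 − 0.6541 = 0.3459.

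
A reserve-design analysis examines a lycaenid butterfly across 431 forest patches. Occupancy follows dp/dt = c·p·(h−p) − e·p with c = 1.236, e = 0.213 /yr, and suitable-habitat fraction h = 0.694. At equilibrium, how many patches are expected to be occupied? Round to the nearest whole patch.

225

p* = h − e/c = 0.694 − 0.1723 = 0.5217.
Expected occupied patches = N × p* = 431 × 0.5217 = 224.84 ≈ 225.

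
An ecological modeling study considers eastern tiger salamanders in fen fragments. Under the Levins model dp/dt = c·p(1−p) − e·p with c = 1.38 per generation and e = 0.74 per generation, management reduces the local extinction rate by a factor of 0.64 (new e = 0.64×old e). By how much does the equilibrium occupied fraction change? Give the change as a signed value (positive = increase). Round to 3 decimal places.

Before: p* = 1 − 0.74/1.38 = 0.4638.
After the change, c = 1.38, e = 0.4736, so p* = 1 − 0.4736/1.38 = 0.6568.
Δp* = 0.6568 − 0.4638 = +0.1930.

0.193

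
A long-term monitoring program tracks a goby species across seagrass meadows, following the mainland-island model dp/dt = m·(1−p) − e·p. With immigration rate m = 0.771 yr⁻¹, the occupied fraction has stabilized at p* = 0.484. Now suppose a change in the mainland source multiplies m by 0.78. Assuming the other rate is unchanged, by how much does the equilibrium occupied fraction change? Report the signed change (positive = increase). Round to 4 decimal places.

-0.0615

Balance m(1−p*) = e·p* gives e = m(1−p*)/p* = 0.771×0.51600/0.48400 = 0.82198.
New p* = m/(m+e) = 0.60138/(0.60138+0.82198) = 0.42251.
Δp* = 0.42251 − 0.48400 = -0.06149.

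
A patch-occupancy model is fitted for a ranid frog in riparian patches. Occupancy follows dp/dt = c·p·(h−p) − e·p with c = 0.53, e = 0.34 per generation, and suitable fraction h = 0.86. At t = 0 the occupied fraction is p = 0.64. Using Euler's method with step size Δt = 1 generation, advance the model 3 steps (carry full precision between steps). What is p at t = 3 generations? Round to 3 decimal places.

0.378

Update rule: p ← p + [c·p·(h−p) − e·p]·Δt with Δt = 1.
  1  |  dp/dt·Δt = -0.142976  |  p_1 = 0.497024
  2  |  dp/dt·Δt = -0.073372  |  p_2 = 0.423652
  3  |  dp/dt·Δt = -0.046066  |  p_3 = 0.377586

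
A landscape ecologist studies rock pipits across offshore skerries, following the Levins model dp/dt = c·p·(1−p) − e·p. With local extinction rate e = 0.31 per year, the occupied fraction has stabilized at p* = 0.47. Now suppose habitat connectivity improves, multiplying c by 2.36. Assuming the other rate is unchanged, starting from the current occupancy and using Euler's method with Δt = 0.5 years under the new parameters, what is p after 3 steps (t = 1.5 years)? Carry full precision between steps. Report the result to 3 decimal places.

Balance c(1−p*) = e gives c = e/(1 − 0.47000) = 0.31/0.53000 = 0.58491.
Starting from p₀ = 0.47000; update p ← p + (dp/dt)·Δt with the new parameters.
t = 0.5: p = 0.47000 + (+0.09908) = 0.56908
t = 1: p = 0.56908 + (+0.08105) = 0.65012
t = 1.5: p = 0.65012 + (+0.05622) = 0.70635

0.706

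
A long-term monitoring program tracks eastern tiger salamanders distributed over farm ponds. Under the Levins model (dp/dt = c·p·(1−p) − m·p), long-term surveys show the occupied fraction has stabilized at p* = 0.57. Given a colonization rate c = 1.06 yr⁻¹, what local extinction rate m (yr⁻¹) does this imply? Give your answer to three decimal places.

At equilibrium c(1−p*) = m.
m = 1.06 × (1 − 0.57) = 1.06 × 0.4300 = 0.4558.

0.456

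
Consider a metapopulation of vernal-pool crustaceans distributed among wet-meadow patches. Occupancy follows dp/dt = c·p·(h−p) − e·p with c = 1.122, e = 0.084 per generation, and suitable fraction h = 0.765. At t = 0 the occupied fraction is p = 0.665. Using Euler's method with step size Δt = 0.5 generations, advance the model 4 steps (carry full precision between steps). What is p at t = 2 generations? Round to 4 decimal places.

Update rule: p ← p + [c·p·(h−p) − e·p]·Δt with Δt = 0.5.
  1  |  dp/dt·Δt = +0.009376  |  p_1 = 0.674377
  2  |  dp/dt·Δt = +0.005961  |  p_2 = 0.680338
  3  |  dp/dt·Δt = +0.003739  |  p_3 = 0.684077
  4  |  dp/dt·Δt = +0.002325  |  p_4 = 0.686401

0.6864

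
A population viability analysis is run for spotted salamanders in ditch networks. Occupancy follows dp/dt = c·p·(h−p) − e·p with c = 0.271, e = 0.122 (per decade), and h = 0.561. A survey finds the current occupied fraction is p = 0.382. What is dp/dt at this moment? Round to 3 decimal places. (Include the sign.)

-0.028

Colonization term: c·p·(h−p) = 0.271×0.382×0.1790 = 0.01853.
Extinction term: e·p = 0.04660.
dp/dt = 0.01853 − 0.04660 = -0.02807.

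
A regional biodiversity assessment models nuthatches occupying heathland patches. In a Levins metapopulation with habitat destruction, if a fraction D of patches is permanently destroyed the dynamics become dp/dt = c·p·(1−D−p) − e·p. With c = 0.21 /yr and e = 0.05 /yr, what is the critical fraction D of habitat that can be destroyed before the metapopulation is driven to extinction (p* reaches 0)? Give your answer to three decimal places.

0.762

The nontrivial equilibrium is p* = (1−D) − e/c; extinction occurs when this hits zero.
So D_crit = 1 − e/c = 1 − 0.05/0.21 = 1 − 0.2381 = 0.7619.
This equals the undisturbed p*, a classic result of Lande's extension.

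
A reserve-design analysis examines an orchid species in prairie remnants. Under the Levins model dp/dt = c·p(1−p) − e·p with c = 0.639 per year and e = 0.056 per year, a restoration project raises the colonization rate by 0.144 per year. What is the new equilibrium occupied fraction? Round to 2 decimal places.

0.93

Before: p* = 1 − 0.056/0.639 = 0.9124.
After the change, c = 0.783, e = 0.056, so p* = 1 − 0.056/0.783 = 0.9285.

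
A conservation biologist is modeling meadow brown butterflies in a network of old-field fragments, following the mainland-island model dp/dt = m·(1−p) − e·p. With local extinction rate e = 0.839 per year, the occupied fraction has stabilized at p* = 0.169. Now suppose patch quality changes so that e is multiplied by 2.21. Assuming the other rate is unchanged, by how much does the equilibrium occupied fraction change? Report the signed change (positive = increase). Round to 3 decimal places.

-0.085

Balance m(1−p*) = e·p* gives m = e·p*/(1−p*) = 0.839×0.16900/0.83100 = 0.17063.
New p* = m/(m+e) = 0.17063/(0.17063+1.85419) = 0.08427.
Δp* = 0.08427 − 0.16900 = -0.08473.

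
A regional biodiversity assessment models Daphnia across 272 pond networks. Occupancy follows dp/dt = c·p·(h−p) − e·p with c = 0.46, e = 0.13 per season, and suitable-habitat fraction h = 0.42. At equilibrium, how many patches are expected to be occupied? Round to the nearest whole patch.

37

p* = h − e/c = 0.42 − 0.2826 = 0.1374.
Expected occupied patches = N × p* = 272 × 0.1374 = 37.37 ≈ 37.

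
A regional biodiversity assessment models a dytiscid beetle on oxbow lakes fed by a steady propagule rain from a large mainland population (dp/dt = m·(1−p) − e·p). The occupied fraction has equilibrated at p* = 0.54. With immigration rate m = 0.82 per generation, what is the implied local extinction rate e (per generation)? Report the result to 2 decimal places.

0.70

At equilibrium m(1−p*) = e·p*, so e = m(1−p*)/p*.
e = 0.82 × 0.4600 / 0.54 = 0.6985.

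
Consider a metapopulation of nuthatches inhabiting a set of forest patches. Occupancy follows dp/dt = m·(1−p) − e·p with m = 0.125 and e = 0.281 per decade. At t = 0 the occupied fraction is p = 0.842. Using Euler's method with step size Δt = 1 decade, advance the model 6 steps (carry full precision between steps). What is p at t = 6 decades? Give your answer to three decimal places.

0.331

Update rule: p ← p + [m·(1−p) − e·p]·Δt with Δt = 1.
t = 1: p = 0.84200 + (-0.21685) = 0.62515
t = 2: p = 0.62515 + (-0.12881) = 0.49634
t = 3: p = 0.49634 + (-0.07651) = 0.41982
t = 4: p = 0.41982 + (-0.04545) = 0.37438
t = 5: p = 0.37438 + (-0.02700) = 0.34738
t = 6: p = 0.34738 + (-0.01604) = 0.33134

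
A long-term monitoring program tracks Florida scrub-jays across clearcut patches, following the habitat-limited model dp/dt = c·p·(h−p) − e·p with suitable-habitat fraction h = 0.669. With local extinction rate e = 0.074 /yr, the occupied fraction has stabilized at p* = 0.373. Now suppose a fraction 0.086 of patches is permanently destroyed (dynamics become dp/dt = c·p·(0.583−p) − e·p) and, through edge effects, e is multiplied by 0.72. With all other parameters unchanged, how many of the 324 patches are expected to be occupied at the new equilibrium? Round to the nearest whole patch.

Balance c(h−p*) = e gives c = e/(0.669 − 0.37300) = 0.074/0.29600 = 0.25000.
New p* = 0.583 − e/c = 0.583 − 0.05328/0.25000 = 0.36988.
Expected occupied = 324 × 0.36988 = 119.84 ≈ 120.

120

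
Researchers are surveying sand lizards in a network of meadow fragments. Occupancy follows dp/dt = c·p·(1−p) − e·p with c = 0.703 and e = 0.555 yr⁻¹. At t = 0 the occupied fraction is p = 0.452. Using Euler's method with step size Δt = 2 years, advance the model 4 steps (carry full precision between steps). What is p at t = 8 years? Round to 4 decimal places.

Update rule: p ← p + [c·p·(1−p) − e·p]·Δt with Δt = 2.
  1  |  dp/dt·Δt = -0.153459  |  p_1 = 0.298541
  2  |  dp/dt·Δt = -0.036944  |  p_2 = 0.261597
  3  |  dp/dt·Δt = -0.018784  |  p_3 = 0.242813
  4  |  dp/dt·Δt = -0.011022  |  p_4 = 0.231790

0.2318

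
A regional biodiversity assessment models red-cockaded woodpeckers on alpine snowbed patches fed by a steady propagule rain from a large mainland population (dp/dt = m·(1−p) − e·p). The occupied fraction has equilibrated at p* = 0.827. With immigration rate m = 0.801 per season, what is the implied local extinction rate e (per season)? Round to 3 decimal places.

0.168

At equilibrium m(1−p*) = e·p*, so e = m(1−p*)/p*.
e = 0.801 × 0.1730 / 0.827 = 0.1676.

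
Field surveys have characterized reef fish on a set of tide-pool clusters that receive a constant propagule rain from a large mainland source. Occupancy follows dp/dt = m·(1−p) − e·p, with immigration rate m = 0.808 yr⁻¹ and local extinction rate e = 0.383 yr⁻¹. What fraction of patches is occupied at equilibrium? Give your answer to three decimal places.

0.678

Setting dp/dt = 0: m − m·p* = e·p*, so m = (m+e)·p*.
p* = m/(m+e) = 0.808/(0.808+0.383) = 0.808/1.1910 = 0.6784.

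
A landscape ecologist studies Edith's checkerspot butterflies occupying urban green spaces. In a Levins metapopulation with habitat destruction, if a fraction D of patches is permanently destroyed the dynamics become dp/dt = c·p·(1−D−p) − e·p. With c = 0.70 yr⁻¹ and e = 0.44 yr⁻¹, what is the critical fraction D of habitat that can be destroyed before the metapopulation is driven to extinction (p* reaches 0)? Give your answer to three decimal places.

0.371

The nontrivial equilibrium is p* = (1−D) − e/c; extinction occurs when this hits zero.
So D_crit = 1 − e/c = 1 − 0.44/0.70 = 1 − 0.6286 = 0.3714.
Note this equals the original equilibrium occupancy — the Levins extinction-debt result.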